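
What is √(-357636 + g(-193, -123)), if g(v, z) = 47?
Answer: I*√357589 ≈ 597.99*I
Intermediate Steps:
√(-357636 + g(-193, -123)) = √(-357636 + 47) = √(-357589) = I*√357589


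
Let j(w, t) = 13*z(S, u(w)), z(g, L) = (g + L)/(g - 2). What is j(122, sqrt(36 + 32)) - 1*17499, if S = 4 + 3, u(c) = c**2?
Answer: 106088/5 ≈ 21218.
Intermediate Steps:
S = 7
z(g, L) = (L + g)/(-2 + g)
j(w, t) = 91/5 + 13*w**2/5 (j(w, t) = 13*((w**2 + 7)/(-2 + 7)) = 13*((7 + w**2)/5) = 13*(7/5 + w**2/5) = 91/5 + 13*w**2/5)
j(122, sqrt(36 + 32)) - 1*17499 = (91/5 + (13/5)*122**2) - 1*17499 = (91/5 + (13/5)*14884) - 17499 = (91/5 + 193492/5) - 17499 = 193583/5 - 17499 = 106088/5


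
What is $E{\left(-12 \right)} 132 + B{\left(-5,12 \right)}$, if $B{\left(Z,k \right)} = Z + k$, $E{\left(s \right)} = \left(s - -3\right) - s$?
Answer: $403$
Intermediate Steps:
$E{\left(s \right)} = 3$ ($E{\left(s \right)} = \left(s + 3\right) - s = \left(3 + s\right) - s = 3$)
$E{\left(-12 \right)} 132 + B{\left(-5,12 \right)} = 3 \cdot 132 + \left(-5 + 12\right) = 396 + 7 = 403$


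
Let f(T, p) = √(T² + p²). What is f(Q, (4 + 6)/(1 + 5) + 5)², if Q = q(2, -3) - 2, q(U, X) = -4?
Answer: 724/9 ≈ 80.444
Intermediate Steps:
Q = -6 (Q = -4 - 2 = -6)
f(Q, (4 + 6)/(1 + 5) + 5)² = (√((-6)² + ((4 + 6)/(1 + 5) + 5)²))² = (√(36 + (10/6 + 5)²))² = (√(36 + (10*(⅙) + 5)²))² = (√(36 + (5/3 + 5)²))² = (√(36 + (20/3)²))² = (√(36 + 400/9))² = (√(724/9))² = (2*√181/3)² = 724/9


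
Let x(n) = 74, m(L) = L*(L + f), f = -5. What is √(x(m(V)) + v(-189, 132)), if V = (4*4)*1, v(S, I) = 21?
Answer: √95 ≈ 9.7468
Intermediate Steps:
V = 16 (V = 16*1 = 16)
m(L) = L*(-5 + L) (m(L) = L*(L - 5) = L*(-5 + L))
√(x(m(V)) + v(-189, 132)) = √(74 + 21) = √95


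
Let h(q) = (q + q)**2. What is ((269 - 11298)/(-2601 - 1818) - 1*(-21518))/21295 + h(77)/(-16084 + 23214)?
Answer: 290979375641/67095157365 ≈ 4.3368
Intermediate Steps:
h(q) = 4*q**2 (h(q) = (2*q)**2 = 4*q**2)
((269 - 11298)/(-2601 - 1818) - 1*(-21518))/21295 + h(77)/(-16084 + 23214) = ((269 - 11298)/(-2601 - 1818) - 1*(-21518))/21295 + (4*77**2)/(-16084 + 23214) = (-11029/(-4419) + 21518)*(1/21295) + (4*5929)/7130 = (-11029*(-1/4419) + 21518)*(1/21295) + 23716*(1/7130) = (11029/4419 + 21518)*(1/21295) + 11858/3565 = (95099071/4419)*(1/21295) + 11858/3565 = 95099071/94102605 + 11858/3565 = 290979375641/67095157365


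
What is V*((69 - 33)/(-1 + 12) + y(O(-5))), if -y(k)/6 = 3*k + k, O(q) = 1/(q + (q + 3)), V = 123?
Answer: 63468/77 ≈ 824.26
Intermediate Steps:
O(q) = 1/(3 + 2*q) (O(q) = 1/(q + (3 + q)) = 1/(3 + 2*q))
y(k) = -24*k (y(k) = -6*(3*k + k) = -24*k)
V*((69 - 33)/(-1 + 12) + y(O(-5))) = 123*((69 - 33)/(-1 + 12) - 24/(3 + 2*(-5))) = 123*(36/11 - 24/(3 - 10)) = 123*(36*(1/11) - 24/(-7)) = 123*(36/11 - 24*(-⅐)) = 123*(36/11 + 24/7) = 123*(516/77) = 63468/77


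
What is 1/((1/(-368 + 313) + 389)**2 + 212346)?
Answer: 3025/1100049886 ≈ 2.7499e-6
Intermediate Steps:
1/((1/(-368 + 313) + 389)**2 + 212346) = 1/((1/(-55) + 389)**2 + 212346) = 1/((-1/55 + 389)**2 + 212346) = 1/((21394/55)**2 + 212346) = 1/(457703236/3025 + 212346) = 1/(1100049886/3025) = 3025/1100049886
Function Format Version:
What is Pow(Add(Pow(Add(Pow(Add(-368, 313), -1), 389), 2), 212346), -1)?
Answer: Rational(3025, 1100049886) ≈ 2.7499e-6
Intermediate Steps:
Pow(Add(Pow(Add(Pow(Add(-368, 313), -1), 389), 2), 212346), -1) = Pow(Add(Pow(Add(Pow(-55, -1), 389), 2), 212346), -1) = Pow(Add(Pow(Add(Rational(-1, 55), 389), 2), 212346), -1) = Pow(Add(Pow(Rational(21394, 55), 2), 212346), -1) = Pow(Add(Rational(457703236, 3025), 212346), -1) = Pow(Rational(1100049886, 3025), -1) = Rational(3025, 1100049886)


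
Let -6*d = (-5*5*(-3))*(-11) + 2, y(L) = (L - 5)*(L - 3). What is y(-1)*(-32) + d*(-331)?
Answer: -277021/6 ≈ -46170.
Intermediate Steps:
y(L) = (-5 + L)*(-3 + L)
d = 823/6 (d = -((-5*5*(-3))*(-11) + 2)/6 = -(-25*(-3)*(-11) + 2)/6 = -(75*(-11) + 2)/6 = -(-825 + 2)/6 = -1/6*(-823) = 823/6 ≈ 137.17)
y(-1)*(-32) + d*(-331) = (15 + (-1)**2 - 8*(-1))*(-32) + (823/6)*(-331) = (15 + 1 + 8)*(-32) - 272413/6 = 24*(-32) - 272413/6 = -768 - 272413/6 = -277021/6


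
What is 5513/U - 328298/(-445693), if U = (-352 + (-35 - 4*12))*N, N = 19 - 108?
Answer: 15167162579/17255004495 ≈ 0.87900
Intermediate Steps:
N = -89
U = 38715 (U = (-352 + (-35 - 4*12))*(-89) = (-352 + (-35 - 1*48))*(-89) = (-352 + (-35 - 48))*(-89) = (-352 - 83)*(-89) = -435*(-89) = 38715)
5513/U - 328298/(-445693) = 5513/38715 - 328298/(-445693) = 5513*(1/38715) - 328298*(-1/445693) = 5513/38715 + 328298/445693 = 15167162579/17255004495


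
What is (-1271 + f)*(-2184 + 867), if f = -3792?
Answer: 6667971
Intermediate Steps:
(-1271 + f)*(-2184 + 867) = (-1271 - 3792)*(-2184 + 867) = -5063*(-1317) = 6667971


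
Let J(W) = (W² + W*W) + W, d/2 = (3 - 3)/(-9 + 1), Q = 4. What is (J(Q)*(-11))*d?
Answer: 0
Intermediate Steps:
d = 0 (d = 2*((3 - 3)/(-9 + 1)) = 2*(0/(-8)) = 2*(0*(-⅛)) = 2*0 = 0)
J(W) = W + 2*W² (J(W) = (W² + W²) + W = 2*W² + W = W + 2*W²)
(J(Q)*(-11))*d = ((4*(1 + 2*4))*(-11))*0 = ((4*(1 + 8))*(-11))*0 = ((4*9)*(-11))*0 = (36*(-11))*0 = -396*0 = 0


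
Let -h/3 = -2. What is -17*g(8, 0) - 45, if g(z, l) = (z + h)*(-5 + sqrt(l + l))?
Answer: 1145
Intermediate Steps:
h = 6 (h = -3*(-2) = 6)
g(z, l) = (-5 + sqrt(2)*sqrt(l))*(6 + z) (g(z, l) = (z + 6)*(-5 + sqrt(l + l)) = (6 + z)*(-5 + sqrt(2*l)) = (6 + z)*(-5 + sqrt(2)*sqrt(l)) = (-5 + sqrt(2)*sqrt(l))*(6 + z))
-17*g(8, 0) - 45 = -17*(-30 - 5*8 + 6*sqrt(2)*sqrt(0) + 8*sqrt(2)*sqrt(0)) - 45 = -17*(-30 - 40 + 6*sqrt(2)*0 + 8*sqrt(2)*0) - 45 = -17*(-30 - 40 + 0 + 0) - 45 = -17*(-70) - 45 = 1190 - 45 = 1145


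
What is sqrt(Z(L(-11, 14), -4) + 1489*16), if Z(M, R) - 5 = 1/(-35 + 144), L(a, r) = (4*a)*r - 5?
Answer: sqrt(283112458)/109 ≈ 154.37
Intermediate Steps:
L(a, r) = -5 + 4*a*r (L(a, r) = 4*a*r - 5 = -5 + 4*a*r)
Z(M, R) = 546/109 (Z(M, R) = 5 + 1/(-35 + 144) = 5 + 1/109 = 546/109)
sqrt(Z(L(-11, 14), -4) + 1489*16) = sqrt(546/109 + 1489*16) = sqrt(546/109 + 23824) = sqrt(2597362/109) = sqrt(283112458)/109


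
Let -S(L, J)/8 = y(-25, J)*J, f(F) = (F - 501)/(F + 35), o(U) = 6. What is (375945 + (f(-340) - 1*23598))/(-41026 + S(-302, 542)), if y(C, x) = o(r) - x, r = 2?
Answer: 53733338/348168175 ≈ 0.15433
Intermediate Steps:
y(C, x) = 6 - x
f(F) = (-501 + F)/(35 + F)
S(L, J) = -8*J*(6 - J) (S(L, J) = -8*(6 - J)*J = -8*J*(6 - J))
(375945 + (f(-340) - 1*23598))/(-41026 + S(-302, 542)) = (375945 + ((-501 - 340)/(35 - 340) - 1*23598))/(-41026 + 8*542*(-6 + 542)) = (375945 + (-841/(-305) - 23598))/(-41026 + 8*542*536) = (375945 + (-1/305*(-841) - 23598))/(-41026 + 2324096) = (375945 + (841/305 - 23598))/2283070 = (375945 - 7196549/305)*(1/2283070) = (107466676/305)*(1/2283070) = 53733338/348168175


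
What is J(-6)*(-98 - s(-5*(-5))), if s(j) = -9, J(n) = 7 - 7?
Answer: 0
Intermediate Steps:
J(n) = 0
J(-6)*(-98 - s(-5*(-5))) = 0*(-98 - 1*(-9)) = 0*(-98 + 9) = 0*(-89) = 0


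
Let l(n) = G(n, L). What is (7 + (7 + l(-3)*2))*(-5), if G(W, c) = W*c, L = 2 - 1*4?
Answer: -130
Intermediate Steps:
L = -2 (L = 2 - 4 = -2)
l(n) = -2*n (l(n) = n*(-2) = -2*n)
(7 + (7 + l(-3)*2))*(-5) = (7 + (7 - 2*(-3)*2))*(-5) = (7 + (7 + 6*2))*(-5) = (7 + (7 + 12))*(-5) = (7 + 19)*(-5) = 26*(-5) = -130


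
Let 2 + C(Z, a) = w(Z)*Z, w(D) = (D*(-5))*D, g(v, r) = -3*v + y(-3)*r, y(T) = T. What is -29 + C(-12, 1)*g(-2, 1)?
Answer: 25885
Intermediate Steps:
g(v, r) = -3*r - 3*v (g(v, r) = -3*v - 3*r = -3*r - 3*v)
w(D) = -5*D² (w(D) = (-5*D)*D = -5*D²)
C(Z, a) = -2 - 5*Z³ (C(Z, a) = -2 + (-5*Z²)*Z = -2 - 5*Z³)
-29 + C(-12, 1)*g(-2, 1) = -29 + (-2 - 5*(-12)³)*(-3*1 - 3*(-2)) = -29 + (-2 - 5*(-1728))*(-3 + 6) = -29 + (-2 + 8640)*3 = -29 + 8638*3 = -29 + 25914 = 25885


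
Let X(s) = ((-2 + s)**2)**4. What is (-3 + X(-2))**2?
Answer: 4294574089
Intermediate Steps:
X(s) = (-2 + s)**8
(-3 + X(-2))**2 = (-3 + (-2 - 2)**8)**2 = (-3 + (-4)**8)**2 = (-3 + 65536)**2 = 65533**2 = 4294574089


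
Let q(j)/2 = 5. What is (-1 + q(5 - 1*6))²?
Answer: 81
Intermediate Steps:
q(j) = 10 (q(j) = 2*5 = 10)
(-1 + q(5 - 1*6))² = (-1 + 10)² = 9² = 81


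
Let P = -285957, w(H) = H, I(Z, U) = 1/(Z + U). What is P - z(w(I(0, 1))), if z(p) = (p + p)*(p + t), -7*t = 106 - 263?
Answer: -2002027/7 ≈ -2.8600e+5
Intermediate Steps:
I(Z, U) = 1/(U + Z)
t = 157/7 (t = -(106 - 263)/7 = -1/7*(-157) = 157/7 ≈ 22.429)
z(p) = 2*p*(157/7 + p) (z(p) = (p + p)*(p + 157/7) = (2*p)*(157/7 + p) = 2*p*(157/7 + p))
P - z(w(I(0, 1))) = -285957 - 2*(157 + 7/(1 + 0))/(7*(1 + 0)) = -285957 - 2*(157 + 7/1)/(7*1) = -285957 - 2*(157 + 7*1)/7 = -285957 - 2*(157 + 7)/7 = -285957 - 2*164/7 = -285957 - 1*328/7 = -285957 - 328/7 = -2002027/7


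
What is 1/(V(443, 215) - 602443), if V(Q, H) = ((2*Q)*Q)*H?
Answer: 1/83784627 ≈ 1.1935e-8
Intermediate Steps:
V(Q, H) = 2*H*Q**2 (V(Q, H) = (2*Q**2)*H = 2*H*Q**2)
1/(V(443, 215) - 602443) = 1/(2*215*443**2 - 602443) = 1/(2*215*196249 - 602443) = 1/(84387070 - 602443) = 1/83784627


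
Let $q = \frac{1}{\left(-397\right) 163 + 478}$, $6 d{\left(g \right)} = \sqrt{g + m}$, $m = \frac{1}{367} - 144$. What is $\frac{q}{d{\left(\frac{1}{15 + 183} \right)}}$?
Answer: $\frac{2 i \sqrt{84480999086}}{74676850443} \approx 7.7844 \cdot 10^{-6} i$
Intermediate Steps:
$m = - \frac{52847}{367}$ ($m = \frac{1}{367} - 144 = - \frac{52847}{367} \approx -144.0$)
$d{\left(g \right)} = \frac{\sqrt{- \frac{52847}{367} + g}}{6}$ ($d{\left(g \right)} = \frac{\sqrt{g - \frac{52847}{367}}}{6} = \frac{\sqrt{- \frac{52847}{367} + g}}{6}$)
$q = - \frac{1}{64233}$ ($q = \frac{1}{-64711 + 478} = \frac{1}{-64233} = - \frac{1}{64233} \approx -1.5568 \cdot 10^{-5}$)
$\frac{q}{d{\left(\frac{1}{15 + 183} \right)}} = - \frac{1}{64233 \frac{\sqrt{-19394849 + \frac{134689}{15 + 183}}}{2202}} = - \frac{1}{64233 \frac{\sqrt{-19394849 + \frac{134689}{198}}}{2202}} = - \frac{1}{64233 \frac{\sqrt{- \frac{3840045413}{198}}}{2202}} = - \frac{1}{64233 \frac{\frac{1}{66} i \sqrt{84480999086}}{2202}} = - \frac{1}{64233 \frac{i \sqrt{84480999086}}{145332}} = - \frac{\left(- \frac{18}{10463339}\right) i \sqrt{84480999086}}{64233} = \frac{2 i \sqrt{84480999086}}{74676850443}$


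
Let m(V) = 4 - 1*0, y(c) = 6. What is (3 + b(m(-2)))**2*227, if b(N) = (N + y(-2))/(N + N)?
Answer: 65603/16 ≈ 4100.2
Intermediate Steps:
m(V) = 4 (m(V) = 4 + 0 = 4)
b(N) = (6 + N)/(2*N) (b(N) = (N + 6)/(N + N) = (6 + N)/((2*N)) = (6 + N)*(1/(2*N)) = (6 + N)/(2*N))
(3 + b(m(-2)))**2*227 = (3 + (1/2)*(6 + 4)/4)**2*227 = (3 + (1/2)*(1/4)*10)**2*227 = (3 + 5/4)**2*227 = (17/4)**2*227 = (289/16)*227 = 65603/16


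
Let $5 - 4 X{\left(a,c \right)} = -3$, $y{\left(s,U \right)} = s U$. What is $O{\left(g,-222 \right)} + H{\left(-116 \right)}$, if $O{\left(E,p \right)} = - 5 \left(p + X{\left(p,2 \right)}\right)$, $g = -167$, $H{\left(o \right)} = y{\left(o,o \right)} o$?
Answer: $-1559796$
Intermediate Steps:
$y{\left(s,U \right)} = U s$
$X{\left(a,c \right)} = 2$ ($X{\left(a,c \right)} = \frac{5}{4} - - \frac{3}{4} = \frac{5}{4} + \frac{3}{4} = 2$)
$H{\left(o \right)} = o^{3}$ ($H{\left(o \right)} = o o o = o^{2} o = o^{3}$)
$O{\left(E,p \right)} = -10 - 5 p$ ($O{\left(E,p \right)} = - 5 \left(p + 2\right) = - 5 \left(2 + p\right) = -10 - 5 p$)
$O{\left(g,-222 \right)} + H{\left(-116 \right)} = \left(-10 - -1110\right) + \left(-116\right)^{3} = \left(-10 + 1110\right) - 1560896 = 1100 - 1560896 = -1559796$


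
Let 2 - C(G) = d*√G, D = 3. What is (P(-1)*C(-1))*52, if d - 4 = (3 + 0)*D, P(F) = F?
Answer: -104 + 676*I ≈ -104.0 + 676.0*I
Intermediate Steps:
d = 13 (d = 4 + (3 + 0)*3 = 4 + 3*3 = 4 + 9 = 13)
C(G) = 2 - 13*√G
(P(-1)*C(-1))*52 = -(2 - 13*I)*52 = (-2 + 13*I)*52 = -104 + 676*I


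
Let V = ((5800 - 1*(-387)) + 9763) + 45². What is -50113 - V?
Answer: -68088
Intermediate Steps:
V = 17975 (V = ((5800 + 387) + 9763) + 2025 = (6187 + 9763) + 2025 = 15950 + 2025 = 17975)
-50113 - V = -50113 - 1*17975 = -50113 - 17975 = -68088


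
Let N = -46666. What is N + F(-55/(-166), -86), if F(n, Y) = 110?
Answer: -46556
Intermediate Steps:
N + F(-55/(-166), -86) = -46666 + 110 = -46556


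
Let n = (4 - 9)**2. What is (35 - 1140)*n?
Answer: -27625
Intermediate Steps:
n = 25 (n = (-5)**2 = 25)
(35 - 1140)*n = (35 - 1140)*25 = -1105*25 = -27625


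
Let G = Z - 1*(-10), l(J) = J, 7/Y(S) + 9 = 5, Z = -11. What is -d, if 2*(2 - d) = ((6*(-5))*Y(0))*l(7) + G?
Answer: 725/4 ≈ 181.25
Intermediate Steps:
Y(S) = -7/4 (Y(S) = 7/(-9 + 5) = 7/(-4) = 7*(-¼) = -7/4)
G = -1 (G = -11 - 1*(-10) = -11 + 10 = -1)
d = -725/4 (d = 2 - (((6*(-5))*(-7/4))*7 - 1)/2 = 2 - (-30*(-7/4)*7 - 1)/2 = 2 - ((105/2)*7 - 1)/2 = 2 - (735/2 - 1)/2 = 2 - ½*733/2 = 2 - 733/4 = -725/4 ≈ -181.25)
-d = -1*(-725/4) = 725/4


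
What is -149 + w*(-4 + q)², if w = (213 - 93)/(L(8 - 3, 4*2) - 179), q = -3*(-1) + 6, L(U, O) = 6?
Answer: -28777/173 ≈ -166.34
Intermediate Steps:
q = 9 (q = 3 + 6 = 9)
w = -120/173 (w = (213 - 93)/(6 - 179) = 120/(-173) = 120*(-1/173) = -120/173 ≈ -0.69364)
-149 + w*(-4 + q)² = -149 - 120*(-4 + 9)²/173 = -149 - 120/173*5² = -149 - 120/173*25 = -149 - 3000/173 = -28777/173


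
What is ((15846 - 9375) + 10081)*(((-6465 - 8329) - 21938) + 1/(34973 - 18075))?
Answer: -5136891144460/8449 ≈ -6.0799e+8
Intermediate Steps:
((15846 - 9375) + 10081)*(((-6465 - 8329) - 21938) + 1/(34973 - 18075)) = (6471 + 10081)*((-14794 - 21938) + 1/16898) = 16552*(-36732 + 1/16898) = 16552*(-620697335/16898) = -5136891144460/8449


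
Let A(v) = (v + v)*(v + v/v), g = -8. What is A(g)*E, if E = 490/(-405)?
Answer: -10976/81 ≈ -135.51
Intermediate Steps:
A(v) = 2*v*(1 + v) (A(v) = (2*v)*(v + 1) = (2*v)*(1 + v) = 2*v*(1 + v))
E = -98/81 (E = 490*(-1/405) = -98/81 ≈ -1.2099)
A(g)*E = (2*(-8)*(1 - 8))*(-98/81) = (2*(-8)*(-7))*(-98/81) = 112*(-98/81) = -10976/81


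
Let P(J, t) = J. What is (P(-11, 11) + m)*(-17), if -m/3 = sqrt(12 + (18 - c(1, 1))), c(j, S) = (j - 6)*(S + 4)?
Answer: 187 + 51*sqrt(55) ≈ 565.23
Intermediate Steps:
c(j, S) = (-6 + j)*(4 + S)
m = -3*sqrt(55) (m = -3*sqrt(12 + (18 - (-24 - 6*1 + 4*1 + 1*1))) = -3*sqrt(12 + (18 - (-24 - 6 + 4 + 1))) = -3*sqrt(12 + (18 - 1*(-25))) = -3*sqrt(12 + (18 + 25)) = -3*sqrt(12 + 43) = -3*sqrt(55) ≈ -22.249)
(P(-11, 11) + m)*(-17) = (-11 - 3*sqrt(55))*(-17) = 187 + 51*sqrt(55)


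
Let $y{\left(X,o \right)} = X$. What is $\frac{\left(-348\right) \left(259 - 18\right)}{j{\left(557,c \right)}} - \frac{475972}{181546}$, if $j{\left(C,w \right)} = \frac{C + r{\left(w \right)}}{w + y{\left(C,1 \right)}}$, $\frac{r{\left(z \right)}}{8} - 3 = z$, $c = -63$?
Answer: $- \frac{3760815607138}{6989521} \approx -5.3807 \cdot 10^{5}$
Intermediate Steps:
$r{\left(z \right)} = 24 + 8 z$
$j{\left(C,w \right)} = \frac{24 + C + 8 w}{C + w}$ ($j{\left(C,w \right)} = \frac{C + \left(24 + 8 w\right)}{w + C} = \frac{24 + C + 8 w}{C + w}$)
$\frac{\left(-348\right) \left(259 - 18\right)}{j{\left(557,c \right)}} - \frac{475972}{181546} = \frac{\left(-348\right) \left(259 - 18\right)}{\frac{1}{557 - 63} \left(24 + 557 + 8 \left(-63\right)\right)} - \frac{475972}{181546} = \frac{\left(-348\right) 241}{\frac{1}{494} \left(24 + 557 - 504\right)} - \frac{237986}{90773} = - \frac{83868}{\frac{1}{494} \cdot 77} - \frac{237986}{90773} = - \frac{83868}{\frac{77}{494}} - \frac{237986}{90773} = \left(-83868\right) \frac{494}{77} - \frac{237986}{90773} = - \frac{41430792}{77} - \frac{237986}{90773} = - \frac{3760815607138}{6989521}$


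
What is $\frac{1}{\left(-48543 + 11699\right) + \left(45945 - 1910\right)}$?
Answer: $\frac{1}{7191} \approx 0.00013906$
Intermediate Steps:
$\frac{1}{\left(-48543 + 11699\right) + \left(45945 - 1910\right)} = \frac{1}{-36844 + 44035} = \frac{1}{7191}$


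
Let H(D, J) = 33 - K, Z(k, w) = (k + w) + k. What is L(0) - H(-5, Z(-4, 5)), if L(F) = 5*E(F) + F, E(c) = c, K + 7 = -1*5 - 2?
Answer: -47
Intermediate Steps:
Z(k, w) = w + 2*k
K = -14 (K = -7 + (-1*5 - 2) = -7 + (-5 - 2) = -7 - 7 = -14)
H(D, J) = 47 (H(D, J) = 33 - 1*(-14) = 33 + 14 = 47)
L(F) = 6*F (L(F) = 5*F + F = 6*F)
L(0) - H(-5, Z(-4, 5)) = 6*0 - 1*47 = 0 - 47 = -47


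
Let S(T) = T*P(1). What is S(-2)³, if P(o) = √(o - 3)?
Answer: 16*I*√2 ≈ 22.627*I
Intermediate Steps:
P(o) = √(-3 + o)
S(T) = I*T*√2 (S(T) = T*√(-3 + 1) = T*√(-2) = T*(I*√2) = I*T*√2)
S(-2)³ = (I*(-2)*√2)³ = (-2*I*√2)³ = 16*I*√2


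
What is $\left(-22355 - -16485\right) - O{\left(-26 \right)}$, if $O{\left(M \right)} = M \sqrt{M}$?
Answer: $-5870 + 26 i \sqrt{26} \approx -5870.0 + 132.57 i$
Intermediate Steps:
$O{\left(M \right)} = M^{\frac{3}{2}}$
$\left(-22355 - -16485\right) - O{\left(-26 \right)} = \left(-22355 - -16485\right) - \left(-26\right)^{\frac{3}{2}} = \left(-22355 + 16485\right) - - 26 i \sqrt{26} = -5870 + 26 i \sqrt{26}$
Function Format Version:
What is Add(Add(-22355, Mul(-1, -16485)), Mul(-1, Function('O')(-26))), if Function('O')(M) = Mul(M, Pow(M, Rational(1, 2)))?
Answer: Add(-5870, Mul(26, I, Pow(26, Rational(1, 2)))) ≈ Add(-5870.0, Mul(132.57, I))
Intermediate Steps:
Function('O')(M) = Pow(M, Rational(3, 2))
Add(Add(-22355, Mul(-1, -16485)), Mul(-1, Function('O')(-26))) = Add(Add(-22355, Mul(-1, -16485)), Mul(-1, Pow(-26, Rational(3, 2)))) = Add(Add(-22355, 16485), Mul(-1, Mul(-26, I, Pow(26, Rational(1, 2))))) = Add(-5870, Mul(26, I, Pow(26, Rational(1, 2))))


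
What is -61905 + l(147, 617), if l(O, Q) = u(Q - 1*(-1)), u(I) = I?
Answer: -61287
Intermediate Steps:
l(O, Q) = 1 + Q (l(O, Q) = Q - 1*(-1) = Q + 1 = 1 + Q)
-61905 + l(147, 617) = -61905 + (1 + 617) = -61905 + 618 = -61287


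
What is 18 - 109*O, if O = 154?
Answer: -16768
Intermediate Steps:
18 - 109*O = 18 - 109*154 = 18 - 16786 = -16768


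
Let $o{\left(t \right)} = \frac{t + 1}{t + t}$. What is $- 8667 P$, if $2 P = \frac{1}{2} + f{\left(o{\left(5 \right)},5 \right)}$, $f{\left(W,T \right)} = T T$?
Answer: $- \frac{442017}{4} \approx -1.105 \cdot 10^{5}$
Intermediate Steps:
$o{\left(t \right)} = \frac{1 + t}{2 t}$
$f{\left(W,T \right)} = T^{2}$
$P = \frac{51}{4}$ ($P = \frac{\frac{1}{2} + 5^{2}}{2} = \frac{\frac{1}{2} + 25}{2} = \frac{1}{2} \cdot \frac{51}{2} = \frac{51}{4} \approx 12.75$)
$- 8667 P = \left(-8667\right) \frac{51}{4} = - \frac{442017}{4}$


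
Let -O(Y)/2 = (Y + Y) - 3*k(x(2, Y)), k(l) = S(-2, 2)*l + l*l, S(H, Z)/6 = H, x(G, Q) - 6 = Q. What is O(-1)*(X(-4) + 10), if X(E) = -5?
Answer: -1030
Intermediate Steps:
x(G, Q) = 6 + Q
S(H, Z) = 6*H
k(l) = l**2 - 12*l (k(l) = (6*(-2))*l + l*l = -12*l + l**2 = l**2 - 12*l)
O(Y) = -4*Y + 6*(-6 + Y)*(6 + Y) (O(Y) = -2*((Y + Y) - 3*(6 + Y)*(-12 + (6 + Y))) = -2*(2*Y - 3*(6 + Y)*(-6 + Y)) = -2*(2*Y - 3*(-6 + Y)*(6 + Y)) = -4*Y + 6*(-6 + Y)*(6 + Y))
O(-1)*(X(-4) + 10) = (-216 - 4*(-1) + 6*(-1)**2)*(-5 + 10) = (-216 + 4 + 6*1)*5 = (-216 + 4 + 6)*5 = -206*5 = -1030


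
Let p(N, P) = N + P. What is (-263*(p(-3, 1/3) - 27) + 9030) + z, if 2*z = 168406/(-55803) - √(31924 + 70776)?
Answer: 939210494/55803 - 5*√1027 ≈ 16671.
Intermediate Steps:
z = -84203/55803 - 5*√1027 (z = (168406/(-55803) - √(31924 + 70776))/2 = (168406*(-1/55803) - √102700)/2 = (-168406/55803 - 10*√1027)/2 = -84203/55803 - 5*√1027 ≈ -161.74)
(-263*(p(-3, 1/3) - 27) + 9030) + z = (-263*((-3 + 1/3) - 27) + 9030) + (-84203/55803 - 5*√1027) = (-263*((-3 + ⅓) - 27) + 9030) + (-84203/55803 - 5*√1027) = (-263*(-8/3 - 27) + 9030) + (-84203/55803 - 5*√1027) = (-263*(-89/3) + 9030) + (-84203/55803 - 5*√1027) = (23407/3 + 9030) + (-84203/55803 - 5*√1027) = 50497/3 + (-84203/55803 - 5*√1027) = 939210494/55803 - 5*√1027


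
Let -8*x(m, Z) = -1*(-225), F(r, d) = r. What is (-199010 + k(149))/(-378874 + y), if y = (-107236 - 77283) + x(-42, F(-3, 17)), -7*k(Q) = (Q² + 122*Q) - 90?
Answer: 11466872/31551583 ≈ 0.36343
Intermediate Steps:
x(m, Z) = -225/8 (x(m, Z) = -(-1)*(-225)/8 = -⅛*225 = -225/8)
k(Q) = 90/7 - 122*Q/7 - Q²/7 (k(Q) = -((Q² + 122*Q) - 90)/7 = -(-90 + Q² + 122*Q)/7 = 90/7 - 122*Q/7 - Q²/7)
y = -1476377/8 (y = (-107236 - 77283) - 225/8 = -184519 - 225/8 = -1476377/8 ≈ -1.8455e+5)
(-199010 + k(149))/(-378874 + y) = (-199010 + (90/7 - 122/7*149 - ⅐*149²))/(-378874 - 1476377/8) = (-199010 + (90/7 - 18178/7 - ⅐*22201))/(-4507369/8) = (-199010 + (90/7 - 18178/7 - 22201/7))*(-8/4507369) = (-199010 - 40289/7)*(-8/4507369) = -1433359/7*(-8/4507369) = 11466872/31551583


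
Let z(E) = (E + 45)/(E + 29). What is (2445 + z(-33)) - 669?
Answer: 1773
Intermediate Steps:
z(E) = (45 + E)/(29 + E)
(2445 + z(-33)) - 669 = (2445 + (45 - 33)/(29 - 33)) - 669 = (2445 + 12/(-4)) - 669 = (2445 - ¼*12) - 669 = (2445 - 3) - 669 = 2442 - 669 = 1773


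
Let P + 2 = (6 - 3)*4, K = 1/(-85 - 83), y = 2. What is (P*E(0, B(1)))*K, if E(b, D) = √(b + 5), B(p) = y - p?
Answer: -5*√5/84 ≈ -0.13310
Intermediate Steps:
B(p) = 2 - p
E(b, D) = √(5 + b)
K = -1/168 (K = 1/(-168) = -1/168 ≈ -0.0059524)
P = 10 (P = -2 + (6 - 3)*4 = -2 + 3*4 = -2 + 12 = 10)
(P*E(0, B(1)))*K = (10*√(5 + 0))*(-1/168) = (10*√5)*(-1/168) = -5*√5/84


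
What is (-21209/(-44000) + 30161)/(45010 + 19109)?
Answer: 442368403/940412000 ≈ 0.47040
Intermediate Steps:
(-21209/(-44000) + 30161)/(45010 + 19109) = (-21209*(-1/44000) + 30161)/64119 = (21209/44000 + 30161)*(1/64119) = (1327105209/44000)*(1/64119) = 442368403/940412000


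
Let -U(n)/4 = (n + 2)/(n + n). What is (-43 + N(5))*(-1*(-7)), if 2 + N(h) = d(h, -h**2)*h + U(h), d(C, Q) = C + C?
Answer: 77/5 ≈ 15.400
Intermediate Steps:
U(n) = -2*(2 + n)/n (U(n) = -4*(n + 2)/(n + n) = -4*(2 + n)/(2*n) = -4*(2 + n)*1/(2*n) = -2*(2 + n)/n)
d(C, Q) = 2*C
N(h) = -4 - 4/h + 2*h**2 (N(h) = -2 + ((2*h)*h + (-2 - 4/h)) = -2 + (2*h**2 + (-2 - 4/h)) = -2 + (-2 - 4/h + 2*h**2) = -4 - 4/h + 2*h**2)
(-43 + N(5))*(-1*(-7)) = (-43 + (-4 - 4/5 + 2*5**2))*(-1*(-7)) = (-43 + (-4 - 4*1/5 + 2*25))*7 = (-43 + (-4 - 4/5 + 50))*7 = (-43 + 226/5)*7 = (11/5)*7 = 77/5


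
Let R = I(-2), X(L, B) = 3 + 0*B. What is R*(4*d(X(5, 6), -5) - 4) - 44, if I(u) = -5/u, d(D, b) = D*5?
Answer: 96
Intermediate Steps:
X(L, B) = 3 (X(L, B) = 3 + 0 = 3)
d(D, b) = 5*D
R = 5/2 (R = -5/(-2) = -5*(-½) = 5/2 ≈ 2.5000)
R*(4*d(X(5, 6), -5) - 4) - 44 = 5*(4*(5*3) - 4)/2 - 44 = 5*(4*15 - 4)/2 - 44 = 5*(60 - 4)/2 - 44 = (5/2)*56 - 44 = 140 - 44 = 96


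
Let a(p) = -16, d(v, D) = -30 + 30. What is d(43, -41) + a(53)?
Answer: -16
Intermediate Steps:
d(v, D) = 0
d(43, -41) + a(53) = 0 - 16 = -16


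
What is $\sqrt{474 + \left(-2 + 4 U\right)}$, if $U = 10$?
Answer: $16 \sqrt{2} \approx 22.627$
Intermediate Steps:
$\sqrt{474 + \left(-2 + 4 U\right)} = \sqrt{474 + \left(-2 + 4 \cdot 10\right)} = \sqrt{474 + \left(-2 + 40\right)} = \sqrt{474 + 38} = \sqrt{512} = 16 \sqrt{2}$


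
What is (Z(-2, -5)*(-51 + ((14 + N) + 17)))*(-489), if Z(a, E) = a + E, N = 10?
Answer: -34230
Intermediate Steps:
Z(a, E) = E + a
(Z(-2, -5)*(-51 + ((14 + N) + 17)))*(-489) = ((-5 - 2)*(-51 + ((14 + 10) + 17)))*(-489) = -7*(-51 + (24 + 17))*(-489) = -7*(-51 + 41)*(-489) = -7*(-10)*(-489) = 70*(-489) = -34230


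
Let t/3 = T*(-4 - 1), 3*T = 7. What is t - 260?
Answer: -295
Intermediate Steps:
T = 7/3 (T = (1/3)*7 = 7/3 ≈ 2.3333)
t = -35 (t = 3*(7*(-4 - 1)/3) = 3*((7/3)*(-5)) = 3*(-35/3) = -35)
t - 260 = -35 - 260 = -295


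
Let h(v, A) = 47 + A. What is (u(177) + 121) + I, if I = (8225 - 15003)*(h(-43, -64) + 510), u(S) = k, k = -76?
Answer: -3341509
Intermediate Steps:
u(S) = -76
I = -3341554 (I = (8225 - 15003)*((47 - 64) + 510) = -6778*(-17 + 510) = -6778*493 = -3341554)
(u(177) + 121) + I = (-76 + 121) - 3341554 = 45 - 3341554 = -3341509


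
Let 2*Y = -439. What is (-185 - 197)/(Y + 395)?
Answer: -764/351 ≈ -2.1766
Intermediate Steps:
Y = -439/2 (Y = (1/2)*(-439) = -439/2 ≈ -219.50)
(-185 - 197)/(Y + 395) = (-185 - 197)/(-439/2 + 395) = -382/351/2 = -382*2/351 = -764/351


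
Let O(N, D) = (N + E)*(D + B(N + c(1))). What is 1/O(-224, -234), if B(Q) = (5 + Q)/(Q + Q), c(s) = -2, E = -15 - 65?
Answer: 113/8021572 ≈ 1.4087e-5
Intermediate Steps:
E = -80
B(Q) = (5 + Q)/(2*Q) (B(Q) = (5 + Q)/((2*Q)) = (5 + Q)*(1/(2*Q)) = (5 + Q)/(2*Q))
O(N, D) = (-80 + N)*(D + (3 + N)/(2*(-2 + N))) (O(N, D) = (N - 80)*(D + (5 + (N - 2))/(2*(N - 2))) = (-80 + N)*(D + (5 + (-2 + N))/(2*(-2 + N))) = (-80 + N)*(D + (3 + N)/(2*(-2 + N))))
1/O(-224, -234) = 1/((-120 - 40*(-224) + (½)*(-224)*(3 - 224) - 234*(-80 - 224)*(-2 - 224))/(-2 - 224)) = 1/((-120 + 8960 + (½)*(-224)*(-221) - 234*(-304)*(-226))/(-226)) = 1/(-(-120 + 8960 + 24752 - 16076736)/226) = 1/(-1/226*(-16043144)) = 1/(8021572/113) = 113/8021572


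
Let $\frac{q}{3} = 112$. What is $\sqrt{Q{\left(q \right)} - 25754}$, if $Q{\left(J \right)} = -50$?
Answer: $2 i \sqrt{6451} \approx 160.64 i$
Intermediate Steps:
$q = 336$ ($q = 3 \cdot 112 = 336$)
$\sqrt{Q{\left(q \right)} - 25754} = \sqrt{-50 - 25754} = \sqrt{-25804} = 2 i \sqrt{6451}$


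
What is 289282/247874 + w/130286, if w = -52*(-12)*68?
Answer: 927061235/621048307 ≈ 1.4927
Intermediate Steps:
w = 42432 (w = 624*68 = 42432)
289282/247874 + w/130286 = 289282/247874 + 42432/130286 = 289282*(1/247874) + 42432*(1/130286) = 144641/123937 + 1632/5011 = 927061235/621048307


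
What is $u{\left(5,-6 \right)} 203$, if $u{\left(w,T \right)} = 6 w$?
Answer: $6090$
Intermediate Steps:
$u{\left(5,-6 \right)} 203 = 6 \cdot 5 \cdot 203 = 30 \cdot 203 = 6090$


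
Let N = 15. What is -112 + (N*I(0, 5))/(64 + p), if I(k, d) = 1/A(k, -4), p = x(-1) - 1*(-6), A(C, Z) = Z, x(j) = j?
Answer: -10309/92 ≈ -112.05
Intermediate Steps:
p = 5 (p = -1 - 1*(-6) = -1 + 6 = 5)
I(k, d) = -1/4 (I(k, d) = 1/(-4) = -1/4)
-112 + (N*I(0, 5))/(64 + p) = -112 + (15*(-1/4))/(64 + 5) = -112 - 15/4/69 = -112 + (1/69)*(-15/4) = -112 - 5/92 = -10309/92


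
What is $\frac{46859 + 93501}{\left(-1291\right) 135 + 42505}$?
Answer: $- \frac{638}{599} \approx -1.0651$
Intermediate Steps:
$\frac{46859 + 93501}{\left(-1291\right) 135 + 42505} = \frac{140360}{-174285 + 42505} = \frac{140360}{-131780} = 140360 \left(- \frac{1}{131780}\right) = - \frac{638}{599}$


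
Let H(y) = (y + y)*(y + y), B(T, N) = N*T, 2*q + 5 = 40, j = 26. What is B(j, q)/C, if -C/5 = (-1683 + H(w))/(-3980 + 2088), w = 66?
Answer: 15652/1431 ≈ 10.938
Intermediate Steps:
q = 35/2 (q = -5/2 + (½)*40 = -5/2 + 20 = 35/2 ≈ 17.500)
H(y) = 4*y² (H(y) = (2*y)*(2*y) = 4*y²)
C = 7155/172 (C = -5*(-1683 + 4*66²)/(-3980 + 2088) = -5*(-1683 + 4*4356)/(-1892) = -5*(-1683 + 17424)*(-1)/1892 = -78705*(-1)/1892 = -5*(-1431/172) = 7155/172 ≈ 41.599)
B(j, q)/C = ((35/2)*26)/(7155/172) = 455*(172/7155) = 15652/1431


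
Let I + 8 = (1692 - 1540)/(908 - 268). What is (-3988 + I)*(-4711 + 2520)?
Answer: 700377251/80 ≈ 8.7547e+6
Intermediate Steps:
I = -621/80 (I = -8 + (1692 - 1540)/(908 - 268) = -8 + 152/640 = -8 + 152*(1/640) = -8 + 19/80 = -621/80 ≈ -7.7625)
(-3988 + I)*(-4711 + 2520) = (-3988 - 621/80)*(-4711 + 2520) = -319661/80*(-2191) = 700377251/80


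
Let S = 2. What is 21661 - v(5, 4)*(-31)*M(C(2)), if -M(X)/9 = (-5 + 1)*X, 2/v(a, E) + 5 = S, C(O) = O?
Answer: 20173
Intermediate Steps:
v(a, E) = -⅔ (v(a, E) = 2/(-5 + 2) = 2/(-3) = 2*(-⅓) = -⅔)
M(X) = 36*X (M(X) = -9*(-5 + 1)*X = -(-36)*X = 36*X)
21661 - v(5, 4)*(-31)*M(C(2)) = 21661 - (-⅔*(-31))*36*2 = 21661 - 62*72/3 = 21661 - 1*1488 = 21661 - 1488 = 20173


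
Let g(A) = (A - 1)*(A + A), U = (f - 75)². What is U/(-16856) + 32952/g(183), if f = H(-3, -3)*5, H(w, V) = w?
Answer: 47267/3341702 ≈ 0.014145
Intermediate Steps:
f = -15 (f = -3*5 = -15)
U = 8100 (U = (-15 - 75)² = (-90)² = 8100)
g(A) = 2*A*(-1 + A) (g(A) = (-1 + A)*(2*A) = 2*A*(-1 + A))
U/(-16856) + 32952/g(183) = 8100/(-16856) + 32952/((2*183*(-1 + 183))) = 8100*(-1/16856) + 32952/((2*183*182)) = -2025/4214 + 32952/66612 = -2025/4214 + 32952*(1/66612) = -2025/4214 + 2746/5551 = 47267/3341702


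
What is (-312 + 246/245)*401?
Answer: -30553794/245 ≈ -1.2471e+5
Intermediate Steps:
(-312 + 246/245)*401 = -76194/245*401 = -30553794/245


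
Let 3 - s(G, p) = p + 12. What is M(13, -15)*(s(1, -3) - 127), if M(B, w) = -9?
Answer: 1197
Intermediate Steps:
s(G, p) = -9 - p (s(G, p) = 3 - (p + 12) = 3 - (12 + p) = 3 + (-12 - p) = -9 - p)
M(13, -15)*(s(1, -3) - 127) = -9*((-9 - 1*(-3)) - 127) = -9*((-9 + 3) - 127) = -9*(-6 - 127) = -9*(-133) = 1197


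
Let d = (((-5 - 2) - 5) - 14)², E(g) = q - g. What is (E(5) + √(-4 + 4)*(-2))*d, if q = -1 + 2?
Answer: -2704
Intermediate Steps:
q = 1
E(g) = 1 - g
d = 676 (d = ((-7 - 5) - 14)² = (-12 - 14)² = (-26)² = 676)
(E(5) + √(-4 + 4)*(-2))*d = ((1 - 1*5) + √(-4 + 4)*(-2))*676 = ((1 - 5) + √0*(-2))*676 = (-4 + 0*(-2))*676 = (-4 + 0)*676 = -4*676 = -2704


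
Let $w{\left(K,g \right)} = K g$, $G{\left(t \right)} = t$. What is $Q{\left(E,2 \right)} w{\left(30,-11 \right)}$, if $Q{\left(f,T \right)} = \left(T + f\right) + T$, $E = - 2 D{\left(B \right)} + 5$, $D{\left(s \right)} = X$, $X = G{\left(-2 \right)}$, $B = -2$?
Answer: $-4290$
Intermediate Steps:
$X = -2$
$D{\left(s \right)} = -2$
$E = 9$ ($E = \left(-2\right) \left(-2\right) + 5 = 4 + 5 = 9$)
$Q{\left(f,T \right)} = f + 2 T$
$Q{\left(E,2 \right)} w{\left(30,-11 \right)} = \left(9 + 2 \cdot 2\right) 30 \left(-11\right) = \left(9 + 4\right) \left(-330\right) = 13 \left(-330\right) = -4290$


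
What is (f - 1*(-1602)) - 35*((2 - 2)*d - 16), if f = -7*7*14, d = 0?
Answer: 1476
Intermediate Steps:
f = -686 (f = -49*14 = -686)
(f - 1*(-1602)) - 35*((2 - 2)*d - 16) = (-686 - 1*(-1602)) - 35*((2 - 2)*0 - 16) = (-686 + 1602) - 35*(0*0 - 16) = 916 - 35*(0 - 16) = 916 - 35*(-16) = 916 + 560 = 1476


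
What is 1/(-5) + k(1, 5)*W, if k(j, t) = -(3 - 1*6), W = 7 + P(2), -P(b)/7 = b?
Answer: -106/5 ≈ -21.200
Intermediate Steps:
P(b) = -7*b
W = -7 (W = 7 - 7*2 = 7 - 14 = -7)
k(j, t) = 3 (k(j, t) = -(3 - 6) = -1*(-3) = 3)
1/(-5) + k(1, 5)*W = 1/(-5) + 3*(-7) = -1/5 - 21 = -106/5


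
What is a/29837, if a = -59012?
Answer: -59012/29837 ≈ -1.9778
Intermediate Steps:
a/29837 = -59012/29837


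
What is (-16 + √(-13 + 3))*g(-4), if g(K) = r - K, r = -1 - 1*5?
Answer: 32 - 2*I*√10 ≈ 32.0 - 6.3246*I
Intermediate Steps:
r = -6 (r = -1 - 5 = -6)
g(K) = -6 - K
(-16 + √(-13 + 3))*g(-4) = (-16 + √(-13 + 3))*(-6 - 1*(-4)) = (-16 + √(-10))*(-6 + 4) = (-16 + I*√10)*(-2) = 32 - 2*I*√10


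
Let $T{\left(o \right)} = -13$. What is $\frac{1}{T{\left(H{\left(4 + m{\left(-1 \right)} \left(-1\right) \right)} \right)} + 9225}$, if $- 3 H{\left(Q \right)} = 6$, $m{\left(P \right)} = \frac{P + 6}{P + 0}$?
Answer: $\frac{1}{9212} \approx 0.00010855$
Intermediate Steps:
$m{\left(P \right)} = \frac{6 + P}{P}$
$H{\left(Q \right)} = -2$ ($H{\left(Q \right)} = \left(- \frac{1}{3}\right) 6 = -2$)
$\frac{1}{T{\left(H{\left(4 + m{\left(-1 \right)} \left(-1\right) \right)} \right)} + 9225} = \frac{1}{-13 + 9225} = \frac{1}{9212}$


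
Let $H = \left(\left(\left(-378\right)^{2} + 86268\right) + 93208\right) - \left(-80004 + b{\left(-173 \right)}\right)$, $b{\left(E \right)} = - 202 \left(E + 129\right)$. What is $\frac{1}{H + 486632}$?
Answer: $\frac{1}{880108} \approx 1.1362 \cdot 10^{-6}$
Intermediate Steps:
$b{\left(E \right)} = -26058 - 202 E$ ($b{\left(E \right)} = - 202 \left(129 + E\right) = -26058 - 202 E$)
$H = 393476$ ($H = \left(\left(\left(-378\right)^{2} + 86268\right) + 93208\right) + \left(80004 - \left(-26058 - -34946\right)\right) = \left(\left(142884 + 86268\right) + 93208\right) + \left(80004 - \left(-26058 + 34946\right)\right) = \left(229152 + 93208\right) + \left(80004 - 8888\right) = 322360 + \left(80004 - 8888\right) = 322360 + 71116 = 393476$)
$\frac{1}{H + 486632} = \frac{1}{393476 + 486632} = \frac{1}{880108}$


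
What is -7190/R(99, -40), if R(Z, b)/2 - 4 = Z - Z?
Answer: -3595/4 ≈ -898.75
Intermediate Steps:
R(Z, b) = 8 (R(Z, b) = 8 + 2*(Z - Z) = 8 + 2*0 = 8 + 0 = 8)
-7190/R(99, -40) = -7190/8 = -7190*⅛ = -3595/4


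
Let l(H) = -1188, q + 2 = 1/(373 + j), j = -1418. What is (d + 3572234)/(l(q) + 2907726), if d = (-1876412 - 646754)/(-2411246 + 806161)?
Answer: 955623622176/777540090955 ≈ 1.2290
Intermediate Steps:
q = -2091/1045 (q = -2 + 1/(373 - 1418) = -2 + 1/(-1045) = -2 - 1/1045 = -2091/1045 ≈ -2.0010)
d = 2523166/1605085 (d = -2523166/(-1605085) = -2523166*(-1/1605085) = 2523166/1605085 ≈ 1.5720)
(d + 3572234)/(l(q) + 2907726) = (2523166/1605085 + 3572234)/(-1188 + 2907726) = (5733741733056/1605085)/2906538 = (5733741733056/1605085)*(1/2906538) = 955623622176/777540090955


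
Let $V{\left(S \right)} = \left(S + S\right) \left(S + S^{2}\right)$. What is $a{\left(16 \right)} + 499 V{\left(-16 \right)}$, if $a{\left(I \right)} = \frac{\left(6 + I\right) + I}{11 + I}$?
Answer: $- \frac{103472602}{27} \approx -3.8323 \cdot 10^{6}$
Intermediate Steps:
$V{\left(S \right)} = 2 S \left(S + S^{2}\right)$
$a{\left(I \right)} = \frac{6 + 2 I}{11 + I}$
$a{\left(16 \right)} + 499 V{\left(-16 \right)} = \frac{2 \left(3 + 16\right)}{11 + 16} + 499 \cdot 2 \left(-16\right)^{2} \left(1 - 16\right) = 2 \cdot \frac{1}{27} \cdot 19 + 499 \cdot 2 \cdot 256 \left(-15\right) = 2 \cdot \frac{1}{27} \cdot 19 + 499 \left(-7680\right) = \frac{38}{27} - 3832320 = - \frac{103472602}{27}$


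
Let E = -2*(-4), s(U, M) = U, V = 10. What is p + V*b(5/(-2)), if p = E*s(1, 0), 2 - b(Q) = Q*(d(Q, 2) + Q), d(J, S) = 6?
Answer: 231/2 ≈ 115.50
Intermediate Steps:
b(Q) = 2 - Q*(6 + Q)
E = 8
p = 8 (p = 8*1 = 8)
p + V*b(5/(-2)) = 8 + 10*(2 - (5/(-2))² - 30/(-2)) = 8 + 10*(2 - (5*(-½))² - 30*(-1)/2) = 8 + 10*(2 - (-5/2)² - 6*(-5/2)) = 8 + 10*(2 - 1*25/4 + 15) = 8 + 10*(2 - 25/4 + 15) = 8 + 10*(43/4) = 8 + 215/2 = 231/2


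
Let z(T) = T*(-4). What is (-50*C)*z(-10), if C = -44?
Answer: 88000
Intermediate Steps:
z(T) = -4*T
(-50*C)*z(-10) = (-50*(-44))*(-4*(-10)) = 2200*40 = 88000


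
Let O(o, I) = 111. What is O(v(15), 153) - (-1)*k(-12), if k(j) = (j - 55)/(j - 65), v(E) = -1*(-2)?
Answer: 8614/77 ≈ 111.87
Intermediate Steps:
v(E) = 2
k(j) = (-55 + j)/(-65 + j)
O(v(15), 153) - (-1)*k(-12) = 111 - (-1)*(-55 - 12)/(-65 - 12) = 111 - (-1)*-67/(-77) = 111 - (-1)*(-1/77*(-67)) = 111 - (-1)*67/77 = 111 - 1*(-67/77) = 111 + 67/77 = 8614/77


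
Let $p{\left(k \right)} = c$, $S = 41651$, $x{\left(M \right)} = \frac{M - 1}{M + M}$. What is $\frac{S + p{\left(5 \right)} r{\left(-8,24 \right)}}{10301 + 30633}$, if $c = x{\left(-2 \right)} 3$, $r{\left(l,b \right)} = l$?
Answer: $\frac{41633}{40934} \approx 1.0171$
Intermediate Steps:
$x{\left(M \right)} = \frac{-1 + M}{2 M}$
$c = \frac{9}{4}$ ($c = \frac{-1 - 2}{2 \left(-2\right)} 3 = \frac{1}{2} \left(- \frac{1}{2}\right) \left(-3\right) 3 = \frac{3}{4} \cdot 3 = \frac{9}{4} \approx 2.25$)
$p{\left(k \right)} = \frac{9}{4}$
$\frac{S + p{\left(5 \right)} r{\left(-8,24 \right)}}{10301 + 30633} = \frac{41651 + \frac{9}{4} \left(-8\right)}{10301 + 30633} = \frac{41651 - 18}{40934} = 41633 \cdot \frac{1}{40934} = \frac{41633}{40934}$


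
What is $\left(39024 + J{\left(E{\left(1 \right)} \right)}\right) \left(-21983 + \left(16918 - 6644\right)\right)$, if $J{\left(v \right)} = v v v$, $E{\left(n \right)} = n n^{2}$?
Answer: $-456943725$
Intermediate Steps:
$E{\left(n \right)} = n^{3}$
$J{\left(v \right)} = v^{3}$ ($J{\left(v \right)} = v^{2} v = v^{3}$)
$\left(39024 + J{\left(E{\left(1 \right)} \right)}\right) \left(-21983 + \left(16918 - 6644\right)\right) = \left(39024 + \left(1^{3}\right)^{3}\right) \left(-21983 + \left(16918 - 6644\right)\right) = \left(39024 + 1^{3}\right) \left(-21983 + \left(16918 - 6644\right)\right) = \left(39024 + 1\right) \left(-21983 + 10274\right) = 39025 \left(-11709\right) = -456943725$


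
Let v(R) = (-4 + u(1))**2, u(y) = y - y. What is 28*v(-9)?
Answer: 448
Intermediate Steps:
u(y) = 0
v(R) = 16 (v(R) = (-4 + 0)**2 = (-4)**2 = 16)
28*v(-9) = 28*16 = 448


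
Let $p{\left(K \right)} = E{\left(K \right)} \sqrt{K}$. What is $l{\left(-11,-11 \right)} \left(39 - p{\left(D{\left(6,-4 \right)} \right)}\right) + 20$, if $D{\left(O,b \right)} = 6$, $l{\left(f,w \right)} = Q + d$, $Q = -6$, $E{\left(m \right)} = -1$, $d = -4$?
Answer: $-370 - 10 \sqrt{6} \approx -394.5$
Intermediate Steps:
$l{\left(f,w \right)} = -10$ ($l{\left(f,w \right)} = -6 - 4 = -10$)
$p{\left(K \right)} = - \sqrt{K}$
$l{\left(-11,-11 \right)} \left(39 - p{\left(D{\left(6,-4 \right)} \right)}\right) + 20 = - 10 \left(39 - - \sqrt{6}\right) + 20 = - 10 \left(39 + \sqrt{6}\right) + 20 = \left(-390 - 10 \sqrt{6}\right) + 20 = -370 - 10 \sqrt{6}$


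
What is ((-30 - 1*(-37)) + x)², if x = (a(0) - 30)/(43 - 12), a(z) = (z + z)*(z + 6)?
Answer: 34969/961 ≈ 36.388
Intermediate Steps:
a(z) = 2*z*(6 + z) (a(z) = (2*z)*(6 + z) = 2*z*(6 + z))
x = -30/31 (x = (2*0*(6 + 0) - 30)/(43 - 12) = (2*0*6 - 30)/31 = (0 - 30)*(1/31) = -30*1/31 = -30/31 ≈ -0.96774)
((-30 - 1*(-37)) + x)² = ((-30 - 1*(-37)) - 30/31)² = ((-30 + 37) - 30/31)² = (7 - 30/31)² = (187/31)² = 34969/961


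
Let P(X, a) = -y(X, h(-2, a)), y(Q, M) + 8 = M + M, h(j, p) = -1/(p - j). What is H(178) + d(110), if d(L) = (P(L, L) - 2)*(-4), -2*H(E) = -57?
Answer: 31/7 ≈ 4.4286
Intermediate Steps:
H(E) = 57/2 (H(E) = -½*(-57) = 57/2)
y(Q, M) = -8 + 2*M (y(Q, M) = -8 + (M + M) = -8 + 2*M)
P(X, a) = 8 - 2/(-2 - a) (P(X, a) = -(-8 + 2/(-2 - a)) = 8 - 2/(-2 - a))
d(L) = 8 - 8*(9 + 4*L)/(2 + L) (d(L) = (2*(9 + 4*L)/(2 + L) - 2)*(-4) = (-2 + 2*(9 + 4*L)/(2 + L))*(-4) = 8 - 8*(9 + 4*L)/(2 + L))
H(178) + d(110) = 57/2 + 8*(-7 - 3*110)/(2 + 110) = 57/2 + 8*(-7 - 330)/112 = 57/2 + 8*(1/112)*(-337) = 57/2 - 337/14 = 31/7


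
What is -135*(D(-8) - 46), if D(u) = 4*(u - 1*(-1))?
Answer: 9990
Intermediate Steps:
D(u) = 4 + 4*u (D(u) = 4*(u + 1) = 4*(1 + u) = 4 + 4*u)
-135*(D(-8) - 46) = -135*((4 + 4*(-8)) - 46) = -135*((4 - 32) - 46) = -135*(-28 - 46) = -135*(-74) = 9990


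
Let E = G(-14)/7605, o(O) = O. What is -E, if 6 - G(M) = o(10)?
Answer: 4/7605 ≈ 0.00052597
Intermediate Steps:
G(M) = -4 (G(M) = 6 - 1*10 = 6 - 10 = -4)
E = -4/7605 ≈ -0.00052597
-E = -1*(-4/7605) = 4/7605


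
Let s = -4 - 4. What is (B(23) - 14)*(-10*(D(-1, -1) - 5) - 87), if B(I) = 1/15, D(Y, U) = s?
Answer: -8987/15 ≈ -599.13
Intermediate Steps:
s = -8
D(Y, U) = -8
B(I) = 1/15 (B(I) = 1*(1/15) = 1/15)
(B(23) - 14)*(-10*(D(-1, -1) - 5) - 87) = (1/15 - 14)*(-10*(-8 - 5) - 87) = -209*(-10*(-13) - 87)/15 = -209*(130 - 87)/15 = -209/15*43 = -8987/15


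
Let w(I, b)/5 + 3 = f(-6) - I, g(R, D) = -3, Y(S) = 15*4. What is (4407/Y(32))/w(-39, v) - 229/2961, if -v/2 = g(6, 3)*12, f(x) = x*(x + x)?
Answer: 208501/3553200 ≈ 0.058680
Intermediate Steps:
Y(S) = 60
f(x) = 2*x² (f(x) = x*(2*x) = 2*x²)
v = 72 (v = -(-6)*12 = -2*(-36) = 72)
w(I, b) = 345 - 5*I (w(I, b) = -15 + 5*(2*(-6)² - I) = -15 + 5*(2*36 - I) = -15 + 5*(72 - I) = -15 + (360 - 5*I) = 345 - 5*I)
(4407/Y(32))/w(-39, v) - 229/2961 = (4407/60)/(345 - 5*(-39)) - 229/2961 = (4407*(1/60))/(345 + 195) - 229*1/2961 = (1469/20)/540 - 229/2961 = (1469/20)*(1/540) - 229/2961 = 1469/10800 - 229/2961 = 208501/3553200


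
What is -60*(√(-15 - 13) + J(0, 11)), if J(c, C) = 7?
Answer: -420 - 120*I*√7 ≈ -420.0 - 317.49*I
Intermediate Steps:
-60*(√(-15 - 13) + J(0, 11)) = -60*(√(-15 - 13) + 7) = -60*(√(-28) + 7) = -60*(2*I*√7 + 7) = -60*(7 + 2*I*√7) = -420 - 120*I*√7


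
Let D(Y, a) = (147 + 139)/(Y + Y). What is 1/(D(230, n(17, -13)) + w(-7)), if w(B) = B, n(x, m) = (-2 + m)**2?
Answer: -230/1467 ≈ -0.15678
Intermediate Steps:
D(Y, a) = 143/Y (D(Y, a) = 286/((2*Y)) = 286*(1/(2*Y)) = 143/Y)
1/(D(230, n(17, -13)) + w(-7)) = 1/(143/230 - 7) = 1/(-1467/230) = -230/1467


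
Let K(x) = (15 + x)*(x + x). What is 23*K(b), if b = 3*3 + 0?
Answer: 9936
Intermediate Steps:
b = 9 (b = 9 + 0 = 9)
K(x) = 2*x*(15 + x) (K(x) = (15 + x)*(2*x) = 2*x*(15 + x))
23*K(b) = 23*(2*9*(15 + 9)) = 23*(2*9*24) = 23*432 = 9936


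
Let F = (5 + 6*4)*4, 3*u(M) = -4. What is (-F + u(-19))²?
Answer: 123904/9 ≈ 13767.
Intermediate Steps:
u(M) = -4/3 (u(M) = (⅓)*(-4) = -4/3)
F = 116 (F = (5 + 24)*4 = 29*4 = 116)
(-F + u(-19))² = (-1*116 - 4/3)² = (-116 - 4/3)² = (-352/3)² = 123904/9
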